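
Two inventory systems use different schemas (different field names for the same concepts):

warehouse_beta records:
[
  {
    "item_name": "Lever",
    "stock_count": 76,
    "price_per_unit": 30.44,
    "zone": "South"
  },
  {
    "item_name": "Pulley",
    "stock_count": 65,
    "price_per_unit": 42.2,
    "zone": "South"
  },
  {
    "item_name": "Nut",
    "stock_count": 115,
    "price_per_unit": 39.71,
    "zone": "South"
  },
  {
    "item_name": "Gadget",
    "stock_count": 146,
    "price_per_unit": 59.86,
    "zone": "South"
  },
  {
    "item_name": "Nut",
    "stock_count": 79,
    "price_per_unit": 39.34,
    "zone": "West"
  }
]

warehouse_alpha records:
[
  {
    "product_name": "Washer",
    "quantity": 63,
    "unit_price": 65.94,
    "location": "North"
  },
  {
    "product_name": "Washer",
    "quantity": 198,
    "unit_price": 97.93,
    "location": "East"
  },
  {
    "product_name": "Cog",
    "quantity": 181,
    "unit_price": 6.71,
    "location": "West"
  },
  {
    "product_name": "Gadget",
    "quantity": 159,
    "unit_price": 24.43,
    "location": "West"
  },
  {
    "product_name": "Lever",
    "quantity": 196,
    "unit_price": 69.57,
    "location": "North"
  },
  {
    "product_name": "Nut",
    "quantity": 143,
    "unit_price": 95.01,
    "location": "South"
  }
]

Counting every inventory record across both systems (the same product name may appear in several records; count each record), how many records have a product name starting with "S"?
0

Schema mapping: "item_name" (warehouse_beta) = "product_name" (warehouse_alpha) = product name

Records with product name starting with "S" in warehouse_beta: 0
Records with product name starting with "S" in warehouse_alpha: 0

Total: 0 + 0 = 0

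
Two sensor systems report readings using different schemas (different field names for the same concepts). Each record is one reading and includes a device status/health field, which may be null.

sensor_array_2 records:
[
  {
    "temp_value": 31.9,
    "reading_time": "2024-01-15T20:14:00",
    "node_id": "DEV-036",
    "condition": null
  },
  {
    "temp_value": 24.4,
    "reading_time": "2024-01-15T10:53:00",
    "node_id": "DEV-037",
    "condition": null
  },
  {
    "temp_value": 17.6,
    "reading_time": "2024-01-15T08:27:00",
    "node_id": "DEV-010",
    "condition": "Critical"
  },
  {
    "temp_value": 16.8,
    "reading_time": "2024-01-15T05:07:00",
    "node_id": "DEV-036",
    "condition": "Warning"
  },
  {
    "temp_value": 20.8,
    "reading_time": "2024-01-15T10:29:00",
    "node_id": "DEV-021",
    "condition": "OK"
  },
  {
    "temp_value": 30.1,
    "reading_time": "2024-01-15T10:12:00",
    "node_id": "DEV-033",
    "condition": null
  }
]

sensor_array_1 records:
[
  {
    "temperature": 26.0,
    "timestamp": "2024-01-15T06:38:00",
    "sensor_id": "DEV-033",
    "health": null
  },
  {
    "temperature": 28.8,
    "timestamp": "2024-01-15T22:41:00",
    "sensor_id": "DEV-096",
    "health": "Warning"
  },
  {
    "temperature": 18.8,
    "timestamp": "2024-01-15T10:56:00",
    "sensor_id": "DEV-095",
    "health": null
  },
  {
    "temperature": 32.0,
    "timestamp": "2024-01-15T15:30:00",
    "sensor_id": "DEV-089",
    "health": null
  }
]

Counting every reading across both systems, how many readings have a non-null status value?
4

Schema mapping: "condition" (sensor_array_2) = "health" (sensor_array_1) = status

Non-null in sensor_array_2: 3
Non-null in sensor_array_1: 1

Total non-null: 3 + 1 = 4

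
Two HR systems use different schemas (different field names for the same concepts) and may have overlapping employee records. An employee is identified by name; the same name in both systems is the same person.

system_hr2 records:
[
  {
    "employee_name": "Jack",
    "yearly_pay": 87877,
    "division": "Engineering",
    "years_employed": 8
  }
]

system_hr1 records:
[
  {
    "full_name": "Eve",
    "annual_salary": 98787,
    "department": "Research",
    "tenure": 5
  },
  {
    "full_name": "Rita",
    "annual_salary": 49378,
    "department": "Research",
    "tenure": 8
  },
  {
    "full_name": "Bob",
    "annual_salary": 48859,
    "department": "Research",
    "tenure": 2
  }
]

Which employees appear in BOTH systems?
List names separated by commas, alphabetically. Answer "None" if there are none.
None

Schema mapping: "employee_name" (system_hr2) = "full_name" (system_hr1) = employee name

Names in system_hr2: ['Jack']
Names in system_hr1: ['Bob', 'Eve', 'Rita']

Intersection: None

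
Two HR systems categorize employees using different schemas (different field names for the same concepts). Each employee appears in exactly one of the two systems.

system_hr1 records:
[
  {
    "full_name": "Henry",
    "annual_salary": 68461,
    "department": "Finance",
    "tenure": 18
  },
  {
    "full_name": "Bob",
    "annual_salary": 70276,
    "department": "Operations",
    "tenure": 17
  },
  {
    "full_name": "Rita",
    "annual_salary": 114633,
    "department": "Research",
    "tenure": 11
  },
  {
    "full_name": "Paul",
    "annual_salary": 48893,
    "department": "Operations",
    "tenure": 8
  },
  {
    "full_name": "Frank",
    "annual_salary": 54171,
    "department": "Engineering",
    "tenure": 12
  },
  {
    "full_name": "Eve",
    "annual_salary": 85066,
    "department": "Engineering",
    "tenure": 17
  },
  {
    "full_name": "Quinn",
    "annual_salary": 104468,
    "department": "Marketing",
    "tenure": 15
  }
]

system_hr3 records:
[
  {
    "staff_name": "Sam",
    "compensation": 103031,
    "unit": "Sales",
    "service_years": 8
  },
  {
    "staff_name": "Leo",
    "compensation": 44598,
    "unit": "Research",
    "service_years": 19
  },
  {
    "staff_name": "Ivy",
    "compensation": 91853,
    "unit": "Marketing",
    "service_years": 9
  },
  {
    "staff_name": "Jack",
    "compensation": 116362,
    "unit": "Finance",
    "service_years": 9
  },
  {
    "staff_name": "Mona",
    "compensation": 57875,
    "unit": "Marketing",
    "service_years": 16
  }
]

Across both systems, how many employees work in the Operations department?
2

Schema mapping: "department" (system_hr1) = "unit" (system_hr3) = department

Operations employees in system_hr1: 2
Operations employees in system_hr3: 0

Total in Operations: 2 + 0 = 2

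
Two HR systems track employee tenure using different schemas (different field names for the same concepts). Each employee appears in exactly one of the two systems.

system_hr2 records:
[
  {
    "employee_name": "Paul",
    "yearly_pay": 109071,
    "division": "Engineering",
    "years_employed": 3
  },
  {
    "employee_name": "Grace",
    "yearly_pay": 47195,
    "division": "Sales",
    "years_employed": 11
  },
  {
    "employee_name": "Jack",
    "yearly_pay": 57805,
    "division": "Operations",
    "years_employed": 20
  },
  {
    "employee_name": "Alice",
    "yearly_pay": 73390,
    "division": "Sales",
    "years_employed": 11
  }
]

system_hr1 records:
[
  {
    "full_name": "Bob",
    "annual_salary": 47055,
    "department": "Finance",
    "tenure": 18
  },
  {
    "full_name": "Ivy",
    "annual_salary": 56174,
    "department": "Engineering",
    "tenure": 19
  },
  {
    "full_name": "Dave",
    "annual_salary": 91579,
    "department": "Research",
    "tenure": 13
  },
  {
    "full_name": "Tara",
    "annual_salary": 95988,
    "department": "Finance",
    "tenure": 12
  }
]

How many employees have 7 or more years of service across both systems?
7

Reconcile schemas: "years_employed" (system_hr2) = "tenure" (system_hr1) = years of service

From system_hr2: 3 employees with >= 7 years
From system_hr1: 4 employees with >= 7 years

Total: 3 + 4 = 7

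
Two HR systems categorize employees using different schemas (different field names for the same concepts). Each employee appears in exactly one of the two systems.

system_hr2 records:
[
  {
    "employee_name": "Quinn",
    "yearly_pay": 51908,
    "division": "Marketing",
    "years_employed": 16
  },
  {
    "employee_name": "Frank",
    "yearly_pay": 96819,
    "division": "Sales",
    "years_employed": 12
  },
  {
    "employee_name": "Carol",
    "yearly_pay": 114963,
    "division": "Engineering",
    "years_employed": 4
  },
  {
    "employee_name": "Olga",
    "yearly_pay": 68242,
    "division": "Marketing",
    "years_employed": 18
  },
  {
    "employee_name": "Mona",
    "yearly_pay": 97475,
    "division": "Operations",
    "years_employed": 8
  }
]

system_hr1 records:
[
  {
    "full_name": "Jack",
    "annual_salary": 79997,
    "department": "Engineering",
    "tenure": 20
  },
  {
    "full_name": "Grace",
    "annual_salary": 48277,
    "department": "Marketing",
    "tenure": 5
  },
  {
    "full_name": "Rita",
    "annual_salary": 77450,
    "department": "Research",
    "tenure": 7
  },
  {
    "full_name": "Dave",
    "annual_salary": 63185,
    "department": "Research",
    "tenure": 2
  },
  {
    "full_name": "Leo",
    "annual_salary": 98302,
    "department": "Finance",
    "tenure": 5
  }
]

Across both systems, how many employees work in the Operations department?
1

Schema mapping: "division" (system_hr2) = "department" (system_hr1) = department

Operations employees in system_hr2: 1
Operations employees in system_hr1: 0

Total in Operations: 1 + 0 = 1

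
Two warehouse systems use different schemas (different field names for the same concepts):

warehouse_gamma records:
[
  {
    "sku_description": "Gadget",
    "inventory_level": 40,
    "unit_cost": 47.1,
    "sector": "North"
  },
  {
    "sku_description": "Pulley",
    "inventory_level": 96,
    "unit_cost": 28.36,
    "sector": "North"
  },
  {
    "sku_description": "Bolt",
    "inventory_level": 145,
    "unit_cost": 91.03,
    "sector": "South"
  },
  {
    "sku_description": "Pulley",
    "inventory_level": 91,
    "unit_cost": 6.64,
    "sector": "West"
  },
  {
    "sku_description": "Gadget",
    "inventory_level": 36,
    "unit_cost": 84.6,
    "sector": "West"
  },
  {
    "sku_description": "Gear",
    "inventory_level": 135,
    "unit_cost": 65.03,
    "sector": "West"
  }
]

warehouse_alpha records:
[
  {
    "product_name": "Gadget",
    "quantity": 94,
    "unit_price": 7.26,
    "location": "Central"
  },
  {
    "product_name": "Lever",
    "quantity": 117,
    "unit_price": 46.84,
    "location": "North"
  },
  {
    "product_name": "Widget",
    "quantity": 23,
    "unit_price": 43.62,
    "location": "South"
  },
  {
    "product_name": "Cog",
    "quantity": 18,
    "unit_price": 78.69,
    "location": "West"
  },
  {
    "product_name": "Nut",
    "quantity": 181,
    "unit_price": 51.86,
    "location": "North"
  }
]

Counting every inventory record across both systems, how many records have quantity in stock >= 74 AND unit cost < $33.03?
3

Schema mappings:
- "inventory_level" (warehouse_gamma) = "quantity" (warehouse_alpha) = quantity
- "unit_cost" (warehouse_gamma) = "unit_price" (warehouse_alpha) = unit cost

Records meeting both conditions in warehouse_gamma: 2
Records meeting both conditions in warehouse_alpha: 1

Total: 2 + 1 = 3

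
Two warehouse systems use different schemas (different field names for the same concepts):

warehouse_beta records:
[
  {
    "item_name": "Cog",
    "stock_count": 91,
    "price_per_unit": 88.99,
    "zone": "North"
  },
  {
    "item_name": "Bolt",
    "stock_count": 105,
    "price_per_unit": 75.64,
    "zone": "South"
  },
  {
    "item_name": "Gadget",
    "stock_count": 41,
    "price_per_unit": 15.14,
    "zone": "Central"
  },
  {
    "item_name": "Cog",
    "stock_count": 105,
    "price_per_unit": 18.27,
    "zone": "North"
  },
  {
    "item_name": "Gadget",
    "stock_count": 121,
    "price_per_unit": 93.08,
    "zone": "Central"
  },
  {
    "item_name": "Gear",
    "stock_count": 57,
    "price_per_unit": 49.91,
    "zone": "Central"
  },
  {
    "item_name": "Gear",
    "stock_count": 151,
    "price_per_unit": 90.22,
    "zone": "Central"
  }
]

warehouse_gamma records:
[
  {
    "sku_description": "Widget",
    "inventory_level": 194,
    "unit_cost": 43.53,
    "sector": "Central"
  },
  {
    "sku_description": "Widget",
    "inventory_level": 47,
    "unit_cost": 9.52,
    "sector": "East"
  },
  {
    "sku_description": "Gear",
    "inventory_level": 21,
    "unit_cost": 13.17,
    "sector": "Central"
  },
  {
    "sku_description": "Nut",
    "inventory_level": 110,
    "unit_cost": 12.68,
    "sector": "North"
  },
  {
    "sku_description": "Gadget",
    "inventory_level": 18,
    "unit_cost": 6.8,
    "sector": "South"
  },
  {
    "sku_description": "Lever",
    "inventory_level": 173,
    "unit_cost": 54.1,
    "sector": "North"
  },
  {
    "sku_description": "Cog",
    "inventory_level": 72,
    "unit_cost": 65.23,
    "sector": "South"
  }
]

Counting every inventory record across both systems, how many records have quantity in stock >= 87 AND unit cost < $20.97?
2

Schema mappings:
- "stock_count" (warehouse_beta) = "inventory_level" (warehouse_gamma) = quantity
- "price_per_unit" (warehouse_beta) = "unit_cost" (warehouse_gamma) = unit cost

Records meeting both conditions in warehouse_beta: 1
Records meeting both conditions in warehouse_gamma: 1

Total: 1 + 1 = 2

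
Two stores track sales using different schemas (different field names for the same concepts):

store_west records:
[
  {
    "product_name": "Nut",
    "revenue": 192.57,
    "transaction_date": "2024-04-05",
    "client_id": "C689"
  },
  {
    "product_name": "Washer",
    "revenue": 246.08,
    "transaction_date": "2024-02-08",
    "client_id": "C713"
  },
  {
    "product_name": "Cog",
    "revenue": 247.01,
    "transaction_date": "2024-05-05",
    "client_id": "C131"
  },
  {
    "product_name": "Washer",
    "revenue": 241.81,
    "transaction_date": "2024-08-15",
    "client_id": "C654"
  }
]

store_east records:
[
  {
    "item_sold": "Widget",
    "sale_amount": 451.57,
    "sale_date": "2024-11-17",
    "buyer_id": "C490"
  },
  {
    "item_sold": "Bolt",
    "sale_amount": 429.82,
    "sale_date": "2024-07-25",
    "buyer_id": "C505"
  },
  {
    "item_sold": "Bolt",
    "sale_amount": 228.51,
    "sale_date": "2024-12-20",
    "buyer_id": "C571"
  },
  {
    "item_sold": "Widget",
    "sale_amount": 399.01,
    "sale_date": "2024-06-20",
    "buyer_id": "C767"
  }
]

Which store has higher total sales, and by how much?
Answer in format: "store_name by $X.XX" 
store_east by $581.44

Schema mapping: "revenue" (store_west) = "sale_amount" (store_east) = sale amount

Total for store_west: 927.47
Total for store_east: 1508.91

Difference: |927.47 - 1508.91| = 581.44
store_east has higher sales by $581.44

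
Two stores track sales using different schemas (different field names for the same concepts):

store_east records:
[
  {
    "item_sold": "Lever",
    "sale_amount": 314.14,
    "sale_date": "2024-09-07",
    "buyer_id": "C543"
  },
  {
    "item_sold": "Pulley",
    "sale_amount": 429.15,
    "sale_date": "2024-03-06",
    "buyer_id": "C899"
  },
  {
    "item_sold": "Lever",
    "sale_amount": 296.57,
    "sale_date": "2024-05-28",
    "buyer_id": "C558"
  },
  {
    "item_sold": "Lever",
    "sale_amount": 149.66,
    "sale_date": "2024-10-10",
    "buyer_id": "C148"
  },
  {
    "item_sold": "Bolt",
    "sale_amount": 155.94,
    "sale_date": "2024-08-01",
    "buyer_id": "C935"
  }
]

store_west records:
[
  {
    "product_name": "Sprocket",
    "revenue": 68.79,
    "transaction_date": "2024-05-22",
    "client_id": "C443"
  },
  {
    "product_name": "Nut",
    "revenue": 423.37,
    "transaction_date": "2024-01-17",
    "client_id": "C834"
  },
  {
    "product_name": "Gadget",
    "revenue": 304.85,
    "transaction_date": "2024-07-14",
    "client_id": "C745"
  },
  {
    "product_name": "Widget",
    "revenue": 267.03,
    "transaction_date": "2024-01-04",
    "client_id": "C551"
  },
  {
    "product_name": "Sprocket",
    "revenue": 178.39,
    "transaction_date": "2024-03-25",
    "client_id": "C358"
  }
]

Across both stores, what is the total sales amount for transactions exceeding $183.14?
2035.11

Schema mapping: "sale_amount" (store_east) = "revenue" (store_west) = sale amount

Sum of sales > $183.14 in store_east: 1039.86
Sum of sales > $183.14 in store_west: 995.25

Total: 1039.86 + 995.25 = 2035.11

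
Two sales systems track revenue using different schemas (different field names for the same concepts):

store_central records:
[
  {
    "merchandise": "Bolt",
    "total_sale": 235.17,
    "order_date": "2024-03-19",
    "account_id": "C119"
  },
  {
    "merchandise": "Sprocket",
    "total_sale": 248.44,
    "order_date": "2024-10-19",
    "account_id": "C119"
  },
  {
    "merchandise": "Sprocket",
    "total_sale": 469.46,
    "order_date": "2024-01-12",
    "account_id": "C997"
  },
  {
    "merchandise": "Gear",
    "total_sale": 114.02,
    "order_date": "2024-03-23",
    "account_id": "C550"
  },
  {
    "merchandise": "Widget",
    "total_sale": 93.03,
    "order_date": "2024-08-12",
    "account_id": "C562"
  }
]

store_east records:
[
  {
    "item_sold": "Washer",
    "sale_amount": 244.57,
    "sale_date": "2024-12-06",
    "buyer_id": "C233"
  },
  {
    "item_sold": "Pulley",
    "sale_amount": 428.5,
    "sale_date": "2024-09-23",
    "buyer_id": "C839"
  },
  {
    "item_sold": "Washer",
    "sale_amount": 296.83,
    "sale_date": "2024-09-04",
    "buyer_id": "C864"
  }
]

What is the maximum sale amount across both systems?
469.46

Reconcile: "total_sale" (store_central) = "sale_amount" (store_east) = sale amount

Maximum in store_central: 469.46
Maximum in store_east: 428.5

Overall maximum: max(469.46, 428.5) = 469.46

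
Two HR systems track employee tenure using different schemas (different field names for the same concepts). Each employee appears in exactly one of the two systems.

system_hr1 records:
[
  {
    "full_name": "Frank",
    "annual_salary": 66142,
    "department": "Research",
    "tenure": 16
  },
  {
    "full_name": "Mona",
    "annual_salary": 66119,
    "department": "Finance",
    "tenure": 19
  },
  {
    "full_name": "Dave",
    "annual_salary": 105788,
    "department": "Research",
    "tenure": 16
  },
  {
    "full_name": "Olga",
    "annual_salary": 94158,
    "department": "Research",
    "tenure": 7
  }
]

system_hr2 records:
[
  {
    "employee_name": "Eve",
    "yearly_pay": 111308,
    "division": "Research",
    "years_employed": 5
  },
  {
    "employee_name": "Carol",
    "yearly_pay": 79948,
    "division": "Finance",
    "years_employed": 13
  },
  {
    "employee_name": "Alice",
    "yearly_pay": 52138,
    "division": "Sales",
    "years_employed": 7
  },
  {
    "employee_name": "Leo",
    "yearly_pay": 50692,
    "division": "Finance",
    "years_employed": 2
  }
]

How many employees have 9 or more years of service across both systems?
4

Reconcile schemas: "tenure" (system_hr1) = "years_employed" (system_hr2) = years of service

From system_hr1: 3 employees with >= 9 years
From system_hr2: 1 employees with >= 9 years

Total: 3 + 1 = 4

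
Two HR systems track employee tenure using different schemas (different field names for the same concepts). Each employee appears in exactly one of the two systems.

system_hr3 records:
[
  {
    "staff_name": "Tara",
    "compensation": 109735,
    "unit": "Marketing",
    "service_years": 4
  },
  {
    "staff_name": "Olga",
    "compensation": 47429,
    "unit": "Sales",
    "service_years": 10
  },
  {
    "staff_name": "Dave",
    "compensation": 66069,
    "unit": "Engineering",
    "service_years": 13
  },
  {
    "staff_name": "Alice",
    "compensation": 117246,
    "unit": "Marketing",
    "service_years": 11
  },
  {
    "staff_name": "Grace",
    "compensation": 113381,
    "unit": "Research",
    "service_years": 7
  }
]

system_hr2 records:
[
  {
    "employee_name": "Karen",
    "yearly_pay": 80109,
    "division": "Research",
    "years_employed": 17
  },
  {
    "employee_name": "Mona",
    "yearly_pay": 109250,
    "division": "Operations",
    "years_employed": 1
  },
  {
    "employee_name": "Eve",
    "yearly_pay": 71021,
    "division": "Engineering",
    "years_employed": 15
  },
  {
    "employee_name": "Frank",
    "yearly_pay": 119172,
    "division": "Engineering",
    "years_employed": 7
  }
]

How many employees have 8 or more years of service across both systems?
5

Reconcile schemas: "service_years" (system_hr3) = "years_employed" (system_hr2) = years of service

From system_hr3: 3 employees with >= 8 years
From system_hr2: 2 employees with >= 8 years

Total: 3 + 2 = 5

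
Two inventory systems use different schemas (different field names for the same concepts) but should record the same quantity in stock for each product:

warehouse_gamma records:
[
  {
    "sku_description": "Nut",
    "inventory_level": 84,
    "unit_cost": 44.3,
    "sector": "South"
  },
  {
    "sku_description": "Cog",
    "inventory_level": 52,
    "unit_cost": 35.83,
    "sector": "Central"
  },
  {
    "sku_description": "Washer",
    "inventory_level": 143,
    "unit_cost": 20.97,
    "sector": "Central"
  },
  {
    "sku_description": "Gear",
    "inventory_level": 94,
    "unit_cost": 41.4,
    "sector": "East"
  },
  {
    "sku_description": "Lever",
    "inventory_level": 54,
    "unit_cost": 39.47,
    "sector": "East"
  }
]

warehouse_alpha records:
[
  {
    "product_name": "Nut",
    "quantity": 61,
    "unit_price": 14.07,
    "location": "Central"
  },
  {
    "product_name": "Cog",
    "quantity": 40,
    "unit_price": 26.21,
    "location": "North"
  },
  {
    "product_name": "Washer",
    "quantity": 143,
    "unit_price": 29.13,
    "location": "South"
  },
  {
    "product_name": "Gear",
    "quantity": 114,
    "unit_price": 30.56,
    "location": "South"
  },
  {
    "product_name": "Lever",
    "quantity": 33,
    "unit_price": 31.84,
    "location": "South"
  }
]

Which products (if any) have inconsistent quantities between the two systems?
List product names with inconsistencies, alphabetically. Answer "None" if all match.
Cog, Gear, Lever, Nut

Schema mappings:
- "sku_description" (warehouse_gamma) = "product_name" (warehouse_alpha) = product name
- "inventory_level" (warehouse_gamma) = "quantity" (warehouse_alpha) = quantity

Comparison:
  Nut: 84 vs 61 - MISMATCH
  Cog: 52 vs 40 - MISMATCH
  Washer: 143 vs 143 - MATCH
  Gear: 94 vs 114 - MISMATCH
  Lever: 54 vs 33 - MISMATCH

Products with inconsistencies: Cog, Gear, Lever, Nut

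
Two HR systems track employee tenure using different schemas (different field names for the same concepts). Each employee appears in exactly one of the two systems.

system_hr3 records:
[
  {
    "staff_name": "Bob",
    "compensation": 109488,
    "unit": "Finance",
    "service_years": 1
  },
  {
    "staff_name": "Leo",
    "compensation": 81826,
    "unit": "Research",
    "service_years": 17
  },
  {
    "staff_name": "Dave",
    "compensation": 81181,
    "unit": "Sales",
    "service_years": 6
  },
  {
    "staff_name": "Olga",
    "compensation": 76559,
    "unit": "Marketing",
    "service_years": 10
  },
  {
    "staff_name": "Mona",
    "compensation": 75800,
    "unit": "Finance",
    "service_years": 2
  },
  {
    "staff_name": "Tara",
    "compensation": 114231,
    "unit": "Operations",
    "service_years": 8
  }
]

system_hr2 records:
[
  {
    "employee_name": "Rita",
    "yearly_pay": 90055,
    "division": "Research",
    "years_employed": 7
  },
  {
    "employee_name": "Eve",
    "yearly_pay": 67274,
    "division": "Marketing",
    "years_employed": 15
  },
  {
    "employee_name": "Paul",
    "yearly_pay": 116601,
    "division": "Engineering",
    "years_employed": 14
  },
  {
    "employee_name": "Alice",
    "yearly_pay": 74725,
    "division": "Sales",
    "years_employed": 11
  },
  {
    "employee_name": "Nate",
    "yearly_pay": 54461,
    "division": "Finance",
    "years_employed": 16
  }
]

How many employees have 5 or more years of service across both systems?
9

Reconcile schemas: "service_years" (system_hr3) = "years_employed" (system_hr2) = years of service

From system_hr3: 4 employees with >= 5 years
From system_hr2: 5 employees with >= 5 years

Total: 4 + 5 = 9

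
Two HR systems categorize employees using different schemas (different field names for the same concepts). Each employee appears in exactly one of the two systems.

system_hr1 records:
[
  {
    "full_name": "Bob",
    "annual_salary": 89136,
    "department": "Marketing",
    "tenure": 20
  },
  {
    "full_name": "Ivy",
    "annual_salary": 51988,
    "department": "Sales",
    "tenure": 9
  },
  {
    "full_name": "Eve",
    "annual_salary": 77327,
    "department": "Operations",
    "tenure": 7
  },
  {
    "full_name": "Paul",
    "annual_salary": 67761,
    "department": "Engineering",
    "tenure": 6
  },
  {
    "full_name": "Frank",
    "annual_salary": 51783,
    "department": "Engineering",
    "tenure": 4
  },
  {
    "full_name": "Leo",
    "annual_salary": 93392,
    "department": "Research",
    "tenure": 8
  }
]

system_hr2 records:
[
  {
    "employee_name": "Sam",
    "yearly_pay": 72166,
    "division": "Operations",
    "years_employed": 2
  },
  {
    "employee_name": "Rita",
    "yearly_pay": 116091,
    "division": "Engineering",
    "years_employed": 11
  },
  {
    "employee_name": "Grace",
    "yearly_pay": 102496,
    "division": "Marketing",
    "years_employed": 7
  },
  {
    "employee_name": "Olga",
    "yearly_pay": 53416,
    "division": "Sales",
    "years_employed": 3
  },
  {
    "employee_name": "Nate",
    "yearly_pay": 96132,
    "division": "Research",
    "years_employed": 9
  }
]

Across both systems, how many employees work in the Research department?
2

Schema mapping: "department" (system_hr1) = "division" (system_hr2) = department

Research employees in system_hr1: 1
Research employees in system_hr2: 1

Total in Research: 1 + 1 = 2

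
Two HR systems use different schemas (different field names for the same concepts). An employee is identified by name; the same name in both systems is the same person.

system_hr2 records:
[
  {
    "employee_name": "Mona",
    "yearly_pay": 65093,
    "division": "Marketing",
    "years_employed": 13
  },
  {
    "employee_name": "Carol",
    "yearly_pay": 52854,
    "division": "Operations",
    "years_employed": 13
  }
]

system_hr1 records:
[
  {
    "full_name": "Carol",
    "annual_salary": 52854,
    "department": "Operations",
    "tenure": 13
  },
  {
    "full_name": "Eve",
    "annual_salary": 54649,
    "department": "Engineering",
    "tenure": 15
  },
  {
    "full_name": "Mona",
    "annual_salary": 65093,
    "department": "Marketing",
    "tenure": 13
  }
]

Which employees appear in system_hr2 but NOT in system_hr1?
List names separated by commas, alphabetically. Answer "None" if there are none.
None

Schema mapping: "employee_name" (system_hr2) = "full_name" (system_hr1) = employee name

Names in system_hr2: ['Carol', 'Mona']
Names in system_hr1: ['Carol', 'Eve', 'Mona']

In system_hr2 but not system_hr1: None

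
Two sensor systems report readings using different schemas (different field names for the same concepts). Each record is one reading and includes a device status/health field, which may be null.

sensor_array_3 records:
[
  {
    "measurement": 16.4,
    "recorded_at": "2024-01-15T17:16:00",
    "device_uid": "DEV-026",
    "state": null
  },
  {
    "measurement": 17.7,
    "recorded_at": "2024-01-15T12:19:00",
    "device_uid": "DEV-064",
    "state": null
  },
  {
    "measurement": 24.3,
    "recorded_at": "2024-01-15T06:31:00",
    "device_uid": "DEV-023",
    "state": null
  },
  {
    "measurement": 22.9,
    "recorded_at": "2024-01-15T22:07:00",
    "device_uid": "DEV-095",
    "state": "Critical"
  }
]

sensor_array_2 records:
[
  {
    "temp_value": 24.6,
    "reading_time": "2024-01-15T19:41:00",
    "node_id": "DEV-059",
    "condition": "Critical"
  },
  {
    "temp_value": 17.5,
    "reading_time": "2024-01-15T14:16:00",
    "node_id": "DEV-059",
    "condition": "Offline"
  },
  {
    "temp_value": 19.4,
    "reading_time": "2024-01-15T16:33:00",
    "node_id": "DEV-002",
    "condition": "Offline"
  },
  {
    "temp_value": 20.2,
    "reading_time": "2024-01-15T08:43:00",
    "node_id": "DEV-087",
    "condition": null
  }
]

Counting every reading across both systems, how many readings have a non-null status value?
4

Schema mapping: "state" (sensor_array_3) = "condition" (sensor_array_2) = status

Non-null in sensor_array_3: 1
Non-null in sensor_array_2: 3

Total non-null: 1 + 3 = 4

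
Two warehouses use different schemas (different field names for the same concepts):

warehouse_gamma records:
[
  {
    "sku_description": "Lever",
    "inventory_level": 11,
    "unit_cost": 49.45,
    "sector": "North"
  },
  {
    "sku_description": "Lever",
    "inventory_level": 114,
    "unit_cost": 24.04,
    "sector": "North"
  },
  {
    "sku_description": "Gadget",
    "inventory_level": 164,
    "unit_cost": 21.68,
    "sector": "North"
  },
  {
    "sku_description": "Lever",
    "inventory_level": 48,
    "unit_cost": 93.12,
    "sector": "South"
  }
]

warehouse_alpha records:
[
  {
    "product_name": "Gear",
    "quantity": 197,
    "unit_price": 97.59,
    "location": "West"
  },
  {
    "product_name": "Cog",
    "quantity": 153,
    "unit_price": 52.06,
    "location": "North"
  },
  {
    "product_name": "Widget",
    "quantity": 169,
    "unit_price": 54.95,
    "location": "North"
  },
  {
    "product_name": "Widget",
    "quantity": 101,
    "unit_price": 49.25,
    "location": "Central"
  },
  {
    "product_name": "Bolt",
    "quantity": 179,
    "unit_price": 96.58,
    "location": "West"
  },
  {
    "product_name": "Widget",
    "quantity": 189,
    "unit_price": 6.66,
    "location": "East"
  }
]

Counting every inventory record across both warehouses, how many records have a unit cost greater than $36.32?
7

Schema mapping: "unit_cost" (warehouse_gamma) = "unit_price" (warehouse_alpha) = unit cost

Records > $36.32 in warehouse_gamma: 2
Records > $36.32 in warehouse_alpha: 5

Total count: 2 + 5 = 7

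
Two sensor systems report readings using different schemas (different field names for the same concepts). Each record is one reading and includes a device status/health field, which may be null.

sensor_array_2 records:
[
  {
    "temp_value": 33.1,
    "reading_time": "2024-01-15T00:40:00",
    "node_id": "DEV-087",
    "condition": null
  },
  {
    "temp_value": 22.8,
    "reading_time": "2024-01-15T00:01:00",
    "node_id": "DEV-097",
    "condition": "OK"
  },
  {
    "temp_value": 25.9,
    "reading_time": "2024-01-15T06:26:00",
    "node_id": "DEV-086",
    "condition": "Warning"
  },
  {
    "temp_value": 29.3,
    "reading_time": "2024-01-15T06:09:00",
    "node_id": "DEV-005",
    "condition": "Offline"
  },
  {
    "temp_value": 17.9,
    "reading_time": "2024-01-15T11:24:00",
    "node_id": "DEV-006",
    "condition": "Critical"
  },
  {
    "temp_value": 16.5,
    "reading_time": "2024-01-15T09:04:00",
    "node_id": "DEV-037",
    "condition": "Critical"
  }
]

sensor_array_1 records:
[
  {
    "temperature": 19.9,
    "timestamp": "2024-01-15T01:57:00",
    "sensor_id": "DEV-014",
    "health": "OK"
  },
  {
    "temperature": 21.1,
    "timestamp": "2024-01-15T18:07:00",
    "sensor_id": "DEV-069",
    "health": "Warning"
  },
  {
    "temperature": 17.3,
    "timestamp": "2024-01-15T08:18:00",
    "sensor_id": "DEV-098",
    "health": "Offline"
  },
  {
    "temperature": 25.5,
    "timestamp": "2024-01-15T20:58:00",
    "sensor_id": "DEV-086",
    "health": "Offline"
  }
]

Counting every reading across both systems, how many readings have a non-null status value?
9

Schema mapping: "condition" (sensor_array_2) = "health" (sensor_array_1) = status

Non-null in sensor_array_2: 5
Non-null in sensor_array_1: 4

Total non-null: 5 + 4 = 9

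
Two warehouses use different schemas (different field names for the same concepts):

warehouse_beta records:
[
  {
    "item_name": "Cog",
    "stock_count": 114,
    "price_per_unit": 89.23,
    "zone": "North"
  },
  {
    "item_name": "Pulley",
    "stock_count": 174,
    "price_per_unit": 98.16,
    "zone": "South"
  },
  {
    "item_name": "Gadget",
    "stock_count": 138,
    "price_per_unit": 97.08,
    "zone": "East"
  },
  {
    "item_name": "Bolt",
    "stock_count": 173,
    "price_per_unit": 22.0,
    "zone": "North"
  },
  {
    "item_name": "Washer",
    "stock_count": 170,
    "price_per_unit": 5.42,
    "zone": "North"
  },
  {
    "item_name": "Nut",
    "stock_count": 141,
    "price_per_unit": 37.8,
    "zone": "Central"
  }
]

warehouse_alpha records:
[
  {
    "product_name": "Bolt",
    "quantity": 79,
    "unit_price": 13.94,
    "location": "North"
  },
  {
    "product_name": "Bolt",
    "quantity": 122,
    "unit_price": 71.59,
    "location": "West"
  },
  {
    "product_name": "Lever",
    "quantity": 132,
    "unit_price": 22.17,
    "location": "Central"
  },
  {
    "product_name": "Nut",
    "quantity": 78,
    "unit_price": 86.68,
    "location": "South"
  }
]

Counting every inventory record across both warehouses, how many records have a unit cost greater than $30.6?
6

Schema mapping: "price_per_unit" (warehouse_beta) = "unit_price" (warehouse_alpha) = unit cost

Records > $30.6 in warehouse_beta: 4
Records > $30.6 in warehouse_alpha: 2

Total count: 4 + 2 = 6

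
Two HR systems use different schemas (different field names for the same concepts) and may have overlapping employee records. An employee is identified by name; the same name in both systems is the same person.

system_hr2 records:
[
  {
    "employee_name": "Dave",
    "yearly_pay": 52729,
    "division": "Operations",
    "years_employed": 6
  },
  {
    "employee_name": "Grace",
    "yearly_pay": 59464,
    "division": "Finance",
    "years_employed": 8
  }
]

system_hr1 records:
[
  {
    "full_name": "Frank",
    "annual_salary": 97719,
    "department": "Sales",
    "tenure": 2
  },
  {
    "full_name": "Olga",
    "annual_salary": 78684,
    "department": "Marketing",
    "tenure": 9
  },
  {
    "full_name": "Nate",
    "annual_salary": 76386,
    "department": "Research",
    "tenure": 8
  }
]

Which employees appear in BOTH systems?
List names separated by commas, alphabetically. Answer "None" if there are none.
None

Schema mapping: "employee_name" (system_hr2) = "full_name" (system_hr1) = employee name

Names in system_hr2: ['Dave', 'Grace']
Names in system_hr1: ['Frank', 'Nate', 'Olga']

Intersection: None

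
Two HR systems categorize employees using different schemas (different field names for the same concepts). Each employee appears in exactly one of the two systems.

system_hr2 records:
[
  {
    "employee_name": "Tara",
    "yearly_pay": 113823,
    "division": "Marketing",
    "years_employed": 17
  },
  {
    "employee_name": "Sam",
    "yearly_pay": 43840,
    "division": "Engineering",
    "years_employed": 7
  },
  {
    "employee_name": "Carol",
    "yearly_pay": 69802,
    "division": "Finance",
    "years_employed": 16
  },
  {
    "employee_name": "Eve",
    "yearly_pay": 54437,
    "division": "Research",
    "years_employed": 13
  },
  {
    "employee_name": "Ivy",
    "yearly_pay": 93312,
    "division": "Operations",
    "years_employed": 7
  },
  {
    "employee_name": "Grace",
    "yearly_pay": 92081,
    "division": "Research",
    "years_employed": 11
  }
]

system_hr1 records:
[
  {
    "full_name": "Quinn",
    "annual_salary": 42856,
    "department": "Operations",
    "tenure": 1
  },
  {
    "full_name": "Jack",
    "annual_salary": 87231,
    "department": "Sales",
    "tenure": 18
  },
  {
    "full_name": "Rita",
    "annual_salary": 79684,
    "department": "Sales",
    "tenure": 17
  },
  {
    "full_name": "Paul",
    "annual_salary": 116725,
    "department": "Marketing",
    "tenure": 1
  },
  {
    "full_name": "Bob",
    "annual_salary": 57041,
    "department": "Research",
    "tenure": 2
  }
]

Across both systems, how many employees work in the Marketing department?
2

Schema mapping: "division" (system_hr2) = "department" (system_hr1) = department

Marketing employees in system_hr2: 1
Marketing employees in system_hr1: 1

Total in Marketing: 1 + 1 = 2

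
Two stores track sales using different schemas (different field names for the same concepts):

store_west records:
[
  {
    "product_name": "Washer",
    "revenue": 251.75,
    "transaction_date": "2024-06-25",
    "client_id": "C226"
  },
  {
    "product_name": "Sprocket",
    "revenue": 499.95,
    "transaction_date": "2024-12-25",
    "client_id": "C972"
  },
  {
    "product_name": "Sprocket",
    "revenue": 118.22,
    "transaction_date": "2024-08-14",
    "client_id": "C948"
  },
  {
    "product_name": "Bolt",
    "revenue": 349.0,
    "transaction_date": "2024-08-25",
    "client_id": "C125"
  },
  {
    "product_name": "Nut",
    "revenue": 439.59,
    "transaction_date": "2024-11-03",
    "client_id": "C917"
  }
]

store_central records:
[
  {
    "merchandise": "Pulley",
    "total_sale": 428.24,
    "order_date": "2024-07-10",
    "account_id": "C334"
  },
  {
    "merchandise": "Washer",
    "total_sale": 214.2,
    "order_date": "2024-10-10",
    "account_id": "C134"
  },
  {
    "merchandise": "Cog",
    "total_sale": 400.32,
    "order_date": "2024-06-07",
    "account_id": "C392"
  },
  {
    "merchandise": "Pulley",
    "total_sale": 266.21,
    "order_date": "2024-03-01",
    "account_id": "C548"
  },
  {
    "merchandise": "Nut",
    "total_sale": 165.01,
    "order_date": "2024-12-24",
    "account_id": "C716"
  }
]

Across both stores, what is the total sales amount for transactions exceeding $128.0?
3014.27

Schema mapping: "revenue" (store_west) = "total_sale" (store_central) = sale amount

Sum of sales > $128.0 in store_west: 1540.29
Sum of sales > $128.0 in store_central: 1473.98

Total: 1540.29 + 1473.98 = 3014.27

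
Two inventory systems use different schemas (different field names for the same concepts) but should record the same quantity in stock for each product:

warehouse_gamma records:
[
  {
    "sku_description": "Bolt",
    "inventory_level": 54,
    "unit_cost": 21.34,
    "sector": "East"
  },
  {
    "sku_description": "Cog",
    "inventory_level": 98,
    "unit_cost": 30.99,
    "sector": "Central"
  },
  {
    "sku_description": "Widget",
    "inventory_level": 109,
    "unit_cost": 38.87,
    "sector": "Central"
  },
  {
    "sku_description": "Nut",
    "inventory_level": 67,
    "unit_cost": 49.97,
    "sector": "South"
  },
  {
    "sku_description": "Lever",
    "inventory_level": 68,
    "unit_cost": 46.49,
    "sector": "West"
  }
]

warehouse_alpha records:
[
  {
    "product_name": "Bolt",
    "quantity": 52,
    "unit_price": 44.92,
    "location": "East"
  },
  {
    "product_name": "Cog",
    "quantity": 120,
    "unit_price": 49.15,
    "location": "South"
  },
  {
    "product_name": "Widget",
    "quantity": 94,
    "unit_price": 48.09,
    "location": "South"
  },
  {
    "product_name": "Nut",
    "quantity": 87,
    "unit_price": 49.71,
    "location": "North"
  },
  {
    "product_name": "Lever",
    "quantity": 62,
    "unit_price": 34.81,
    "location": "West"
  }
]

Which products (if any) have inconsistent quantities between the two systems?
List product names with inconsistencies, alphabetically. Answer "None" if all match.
Bolt, Cog, Lever, Nut, Widget

Schema mappings:
- "sku_description" (warehouse_gamma) = "product_name" (warehouse_alpha) = product name
- "inventory_level" (warehouse_gamma) = "quantity" (warehouse_alpha) = quantity

Comparison:
  Bolt: 54 vs 52 - MISMATCH
  Cog: 98 vs 120 - MISMATCH
  Widget: 109 vs 94 - MISMATCH
  Nut: 67 vs 87 - MISMATCH
  Lever: 68 vs 62 - MISMATCH

Products with inconsistencies: Bolt, Cog, Lever, Nut, Widget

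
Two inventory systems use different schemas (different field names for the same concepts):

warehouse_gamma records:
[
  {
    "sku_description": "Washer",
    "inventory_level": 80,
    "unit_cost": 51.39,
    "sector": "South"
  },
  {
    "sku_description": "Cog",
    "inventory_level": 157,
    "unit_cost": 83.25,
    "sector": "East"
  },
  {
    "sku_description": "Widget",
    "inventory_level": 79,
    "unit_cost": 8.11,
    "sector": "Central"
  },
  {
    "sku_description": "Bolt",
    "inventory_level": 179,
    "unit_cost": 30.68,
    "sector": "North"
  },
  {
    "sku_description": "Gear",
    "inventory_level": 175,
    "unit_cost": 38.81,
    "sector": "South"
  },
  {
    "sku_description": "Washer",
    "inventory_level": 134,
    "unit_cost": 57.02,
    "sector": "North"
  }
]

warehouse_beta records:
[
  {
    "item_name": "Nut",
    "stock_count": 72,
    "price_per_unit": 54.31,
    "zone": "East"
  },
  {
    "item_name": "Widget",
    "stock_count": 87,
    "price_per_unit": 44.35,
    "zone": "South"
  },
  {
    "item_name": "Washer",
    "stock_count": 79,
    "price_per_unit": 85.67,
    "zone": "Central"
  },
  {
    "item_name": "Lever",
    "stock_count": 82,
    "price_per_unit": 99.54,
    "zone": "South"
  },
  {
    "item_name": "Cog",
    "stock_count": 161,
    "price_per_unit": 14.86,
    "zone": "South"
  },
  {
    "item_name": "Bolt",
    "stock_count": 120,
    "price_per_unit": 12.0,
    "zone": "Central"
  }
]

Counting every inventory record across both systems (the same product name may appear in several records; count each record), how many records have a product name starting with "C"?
2

Schema mapping: "sku_description" (warehouse_gamma) = "item_name" (warehouse_beta) = product name

Records with product name starting with "C" in warehouse_gamma: 1
Records with product name starting with "C" in warehouse_beta: 1

Total: 1 + 1 = 2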